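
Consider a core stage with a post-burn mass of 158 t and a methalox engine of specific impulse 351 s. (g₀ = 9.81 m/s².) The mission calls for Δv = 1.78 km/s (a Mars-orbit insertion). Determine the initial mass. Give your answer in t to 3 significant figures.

v_e = Isp · g₀ = 351 × 9.81 = 3443.3 m/s.
From the ideal rocket equation, m₀/m_f = exp(Δv / v_e) = exp(1780 / 3443.3) = exp(0.5169) = 1.6769.
m₀ = m_f × 1.6769 = 158 × 1.6769 = 264.95 t.

initial mass ≈ 265 t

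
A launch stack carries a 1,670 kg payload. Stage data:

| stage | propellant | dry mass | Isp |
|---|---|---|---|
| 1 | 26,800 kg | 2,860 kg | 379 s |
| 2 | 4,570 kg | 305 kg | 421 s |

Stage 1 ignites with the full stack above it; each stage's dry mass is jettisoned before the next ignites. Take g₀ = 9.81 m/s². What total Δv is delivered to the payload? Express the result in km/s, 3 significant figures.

Δv ≈ 9.96 km/s

Ignition mass of stage 1 = 26,800+2,860 + 4,570+305 + 1,670 = 36,205 kg.
Stage 1: m₀ = 36,205 kg, m_f = 36,205 − 26,800 = 9,405 kg; Δv = 379×9.81×ln(3.85) = 3718.0×1.3480 ≈ 5012 m/s.
Stage 2: m₀ = 6,545 kg, m_f = 6,545 − 4,570 = 1,975 kg; Δv = 421×9.81×ln(3.314) = 4130.0×1.1981 ≈ 4948 m/s.
Total Δv = 5012 + 4948 = 9960 m/s.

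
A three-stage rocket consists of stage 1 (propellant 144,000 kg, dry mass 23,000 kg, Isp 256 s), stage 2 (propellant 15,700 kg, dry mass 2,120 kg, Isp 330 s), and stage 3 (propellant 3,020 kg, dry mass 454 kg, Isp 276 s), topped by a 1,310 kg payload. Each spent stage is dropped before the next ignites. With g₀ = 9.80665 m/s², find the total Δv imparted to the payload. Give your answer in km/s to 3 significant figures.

Ignition mass of stage 1 = 144,000+23,000 + 15,700+2,120 + 3,020+454 + 1,310 = 189,604 kg.
Stage 1: m₀ = 189,604 kg, m_f = 189,604 − 144,000 = 45,604 kg; Δv = 256×9.80665×ln(4.158) = 2510.5×1.4249 ≈ 3577 m/s.
Stage 2: m₀ = 22,604 kg, m_f = 22,604 − 15,700 = 6,904 kg; Δv = 330×9.80665×ln(3.274) = 3236.2×1.1860 ≈ 3838 m/s.
Stage 3: m₀ = 4,784 kg, m_f = 4,784 − 3,020 = 1,764 kg; Δv = 276×9.80665×ln(2.712) = 2706.6×0.9977 ≈ 2700 m/s.
Total Δv = 3577 + 3838 + 2700 = 10115 m/s.

Δv ≈ 10.1 km/s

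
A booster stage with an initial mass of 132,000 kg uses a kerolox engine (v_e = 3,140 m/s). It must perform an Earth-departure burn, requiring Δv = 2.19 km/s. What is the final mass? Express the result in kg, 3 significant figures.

m₀/m_f = exp(Δv / v_e) = exp(2190 / 3140.0) = exp(0.6975) = 2.0086.
m_f = m₀ / 2.0086 = 132,000 / 2.0086 = 65,717.4 kg.

final mass ≈ 65700 kg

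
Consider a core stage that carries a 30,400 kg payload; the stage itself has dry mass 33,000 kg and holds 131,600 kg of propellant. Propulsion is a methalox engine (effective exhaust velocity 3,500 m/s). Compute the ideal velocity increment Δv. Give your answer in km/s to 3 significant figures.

m₀ = payload + dry + propellant = 30,400 + 33,000 + 131,600 = 195,000 kg.
m_f = payload + dry = 30,400 + 33,000 = 63,400 kg.
Δv = v_e · ln(m₀/m_f) = 3500.0 × ln(3.076) = 3500.0 × 1.1235 ≈ 3932.4 m/s.

Δv ≈ 3.93 km/s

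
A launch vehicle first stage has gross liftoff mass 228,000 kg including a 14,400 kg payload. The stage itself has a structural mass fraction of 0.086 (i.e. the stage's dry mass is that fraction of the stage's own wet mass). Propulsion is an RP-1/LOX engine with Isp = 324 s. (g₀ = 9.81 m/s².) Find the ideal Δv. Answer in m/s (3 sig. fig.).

Δv ≈ 6170 m/s

Stage wet mass = m₀ − payload = 228,000 − 14,400 = 213,600 kg.
Stage dry mass = ε × stage wet mass = 0.086 × 213,600 = 18,369.6 kg.
Burnout mass m_f = stage dry + payload = 18,369.6 + 14,400 = 32,769.6 kg.
v_e = Isp · g₀ = 324 × 9.81 = 3178.4 m/s.
Δv = v_e · ln(228,000/32,769.6) = 3178.4 × ln(6.958) = 3178.4 × 1.9398 ≈ 6166 m/s.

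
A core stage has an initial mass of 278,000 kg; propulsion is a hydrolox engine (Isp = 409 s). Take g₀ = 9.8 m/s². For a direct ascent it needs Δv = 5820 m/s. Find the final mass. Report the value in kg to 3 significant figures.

v_e = Isp · g₀ = 409 × 9.8 = 4008.2 m/s.
m₀/m_f = exp(Δv / v_e) = exp(5820 / 4008.2) = exp(1.4520) = 4.2717.
m_f = m₀ / 4.2717 = 278,000 / 4.2717 = 65,079.5 kg.

final mass ≈ 65100 kg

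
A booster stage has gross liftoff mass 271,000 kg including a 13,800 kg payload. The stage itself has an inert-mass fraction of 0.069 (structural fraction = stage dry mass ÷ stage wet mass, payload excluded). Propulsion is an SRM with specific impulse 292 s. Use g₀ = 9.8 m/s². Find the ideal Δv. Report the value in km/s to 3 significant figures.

Δv ≈ 6.15 km/s

Stage wet mass = m₀ − payload = 271,000 − 13,800 = 257,200 kg.
Stage dry mass = ε × stage wet mass = 0.069 × 257,200 = 17,746.8 kg.
Burnout mass m_f = stage dry + payload = 17,746.8 + 13,800 = 31,546.8 kg.
v_e = Isp · g₀ = 292 × 9.8 = 2861.6 m/s.
Rocket equation: Δv = v_e · ln(271,000/31,546.8) = 2861.6 × ln(8.59) = 2861.6 × 2.1506 ≈ 6154 m/s.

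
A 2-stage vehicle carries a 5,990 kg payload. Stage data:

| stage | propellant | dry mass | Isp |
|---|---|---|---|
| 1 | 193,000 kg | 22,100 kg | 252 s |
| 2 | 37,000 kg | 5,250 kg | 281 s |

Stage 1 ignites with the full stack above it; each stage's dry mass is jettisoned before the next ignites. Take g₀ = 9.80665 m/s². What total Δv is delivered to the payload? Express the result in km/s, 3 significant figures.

Δv ≈ 7.28 km/s

Ignition mass of stage 1 = 193,000+22,100 + 37,000+5,250 + 5,990 = 263,340 kg.
Stage 1: m₀ = 263,340 kg, m_f = 263,340 − 193,000 = 70,340 kg; Δv = 252×9.80665×ln(3.744) = 2471.3×1.3201 ≈ 3262 m/s.
Stage 2: m₀ = 48,240 kg, m_f = 48,240 − 37,000 = 11,240 kg; Δv = 281×9.80665×ln(4.292) = 2755.7×1.4567 ≈ 4014 m/s.
Total Δv = 3262 + 4014 = 7276 m/s.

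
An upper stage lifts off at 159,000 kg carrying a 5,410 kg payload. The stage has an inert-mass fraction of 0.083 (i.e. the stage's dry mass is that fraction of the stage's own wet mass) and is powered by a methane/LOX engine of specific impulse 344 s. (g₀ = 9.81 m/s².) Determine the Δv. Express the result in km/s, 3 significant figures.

Δv ≈ 7.32 km/s

Stage wet mass = m₀ − payload = 159,000 − 5,410 = 153,590 kg.
Stage dry mass = ε × stage wet mass = 0.083 × 153,590 = 12,748 kg.
Burnout mass m_f = stage dry + payload = 12,748 + 5,410 = 18,158 kg.
v_e = Isp · g₀ = 344 × 9.81 = 3374.6 m/s.
Rocket equation: Δv = v_e · ln(159,000/18,158) = 3374.6 × ln(8.756) = 3374.6 × 2.1698 ≈ 7322 m/s.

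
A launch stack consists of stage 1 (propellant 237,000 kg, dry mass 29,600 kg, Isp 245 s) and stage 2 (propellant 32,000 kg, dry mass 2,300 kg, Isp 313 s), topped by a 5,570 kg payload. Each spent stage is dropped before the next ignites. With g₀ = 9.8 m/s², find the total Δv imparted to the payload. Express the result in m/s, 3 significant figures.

Δv ≈ 8540 m/s

Ignition mass of stage 1 = 237,000+29,600 + 32,000+2,300 + 5,570 = 306,470 kg.
Stage 1: m₀ = 306,470 kg, m_f = 306,470 − 237,000 = 69,470 kg; Δv = 245×9.8×ln(4.412) = 2401.0×1.4842 ≈ 3564 m/s.
Stage 2: m₀ = 39,870 kg, m_f = 39,870 − 32,000 = 7,870 kg; Δv = 313×9.8×ln(5.066) = 3067.4×1.6226 ≈ 4977 m/s.
Total Δv = 3564 + 4977 = 8541 m/s.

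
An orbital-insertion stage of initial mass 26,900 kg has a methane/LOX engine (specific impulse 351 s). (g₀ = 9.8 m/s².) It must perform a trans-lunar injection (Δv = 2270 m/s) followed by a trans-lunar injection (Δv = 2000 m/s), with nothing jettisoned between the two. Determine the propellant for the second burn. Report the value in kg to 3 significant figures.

propellant for the second burn ≈ 6130 kg

v_e = Isp · g₀ = 351 × 9.8 = 3439.8 m/s.
After the first burn: m = 26900 × exp(−2270/3439.8) = 26900 × 0.51689 = 13,904.3 kg.
After the second burn: m = 13,904.3 × exp(−2000/3439.8) = 13,904.3 × 0.55910 = 7,773.89 kg.
Second-burn propellant = 13,904.3 − 7,773.89 = 6,130.41 kg.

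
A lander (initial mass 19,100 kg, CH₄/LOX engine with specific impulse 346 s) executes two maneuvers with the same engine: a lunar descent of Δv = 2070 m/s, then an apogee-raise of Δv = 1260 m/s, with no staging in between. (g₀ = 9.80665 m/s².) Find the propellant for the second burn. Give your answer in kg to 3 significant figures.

v_e = Isp · g₀ = 346 × 9.80665 = 3393.1 m/s.
After the first burn: m = 19100 × exp(−2070/3393.1) = 19100 × 0.54332 = 10,377.4 kg.
After the second burn: m = 10,377.4 × exp(−1260/3393.1) = 10,377.4 × 0.68981 = 7,158.43 kg.
Second-burn propellant = 10,377.4 − 7,158.43 = 3,218.97 kg.

propellant for the second burn ≈ 3220 kg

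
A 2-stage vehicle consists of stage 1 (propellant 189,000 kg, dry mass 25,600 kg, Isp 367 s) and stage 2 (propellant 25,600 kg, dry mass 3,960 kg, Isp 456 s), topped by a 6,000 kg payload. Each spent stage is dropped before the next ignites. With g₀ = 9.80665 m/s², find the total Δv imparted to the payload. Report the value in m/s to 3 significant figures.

Ignition mass of stage 1 = 189,000+25,600 + 25,600+3,960 + 6,000 = 250,160 kg.
Stage 1: m₀ = 250,160 kg, m_f = 250,160 − 189,000 = 61,160 kg; Δv = 367×9.80665×ln(4.09) = 3599.0×1.4086 ≈ 5070 m/s.
Stage 2: m₀ = 35,560 kg, m_f = 35,560 − 25,600 = 9,960 kg; Δv = 456×9.80665×ln(3.57) = 4471.8×1.2726 ≈ 5691 m/s.
Total Δv = 5070 + 5691 = 10761 m/s.

Δv ≈ 10800 m/s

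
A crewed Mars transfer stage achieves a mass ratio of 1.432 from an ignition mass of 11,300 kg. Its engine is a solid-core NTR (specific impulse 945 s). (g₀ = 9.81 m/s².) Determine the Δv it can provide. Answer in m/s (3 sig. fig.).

v_e = Isp · g₀ = 945 × 9.81 = 9270.5 m/s.
Δv = v_e · ln(1.432) = 9270.5 × 0.3591 ≈ 3328.8 m/s.

Δv ≈ 3330 m/s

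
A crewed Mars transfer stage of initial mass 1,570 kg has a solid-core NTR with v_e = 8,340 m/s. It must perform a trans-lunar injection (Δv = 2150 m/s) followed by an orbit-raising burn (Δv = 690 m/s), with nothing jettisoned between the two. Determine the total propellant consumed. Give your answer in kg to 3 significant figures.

After the first burn: m = 1570 × exp(−2150/8340.0) = 1570 × 0.77275 = 1,213.22 kg.
After the second burn: m = 1,213.22 × exp(−690/8340.0) = 1,213.22 × 0.92060 = 1,116.89 kg.
Total propellant = m₀ − m_final = 1570 − 1,116.89 = 453.11 kg.

total propellant consumed ≈ 453 kg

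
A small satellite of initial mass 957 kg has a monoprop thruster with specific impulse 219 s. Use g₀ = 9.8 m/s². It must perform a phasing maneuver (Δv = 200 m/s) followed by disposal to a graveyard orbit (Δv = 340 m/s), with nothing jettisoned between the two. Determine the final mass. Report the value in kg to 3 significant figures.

final mass ≈ 744 kg

v_e = Isp · g₀ = 219 × 9.8 = 2146.2 m/s.
After the first burn: m = 957 × exp(−200/2146.2) = 957 × 0.91102 = 871.846 kg.
After the second burn: m = 871.846 × exp(−340/2146.2) = 871.846 × 0.85349 = 744.112 kg.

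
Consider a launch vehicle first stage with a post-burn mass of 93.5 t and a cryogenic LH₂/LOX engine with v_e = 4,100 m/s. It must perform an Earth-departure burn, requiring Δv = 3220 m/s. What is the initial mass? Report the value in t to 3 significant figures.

m₀/m_f = exp(Δv / v_e) = exp(3220 / 4100.0) = exp(0.7854) = 2.1932.
m₀ = m_f × 2.1932 = 93.5 × 2.1932 = 205.064 t.

initial mass ≈ 205 t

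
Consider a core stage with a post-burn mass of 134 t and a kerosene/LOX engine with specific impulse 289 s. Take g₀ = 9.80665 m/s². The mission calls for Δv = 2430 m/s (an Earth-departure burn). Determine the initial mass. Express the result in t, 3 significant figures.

initial mass ≈ 316 t

v_e = Isp · g₀ = 289 × 9.80665 = 2834.1 m/s.
Using Δv = v_e ln(m₀/m_f): m₀/m_f = exp(Δv / v_e) = exp(2430 / 2834.1) = exp(0.8574) = 2.3570.
m₀ = m_f × 2.3570 = 134 × 2.3570 = 315.838 t.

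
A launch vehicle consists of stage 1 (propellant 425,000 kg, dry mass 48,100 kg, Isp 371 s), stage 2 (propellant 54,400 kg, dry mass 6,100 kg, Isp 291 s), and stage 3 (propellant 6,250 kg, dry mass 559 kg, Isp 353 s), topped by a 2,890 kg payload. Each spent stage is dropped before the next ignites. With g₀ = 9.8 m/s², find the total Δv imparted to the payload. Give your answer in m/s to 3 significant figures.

Δv ≈ 13400 m/s

Ignition mass of stage 1 = 425,000+48,100 + 54,400+6,100 + 6,250+559 + 2,890 = 543,299 kg.
Stage 1: m₀ = 543,299 kg, m_f = 543,299 − 425,000 = 118,299 kg; Δv = 371×9.8×ln(4.593) = 3635.8×1.5244 ≈ 5543 m/s.
Stage 2: m₀ = 70,199 kg, m_f = 70,199 − 54,400 = 15,799 kg; Δv = 291×9.8×ln(4.443) = 2851.8×1.4914 ≈ 4253 m/s.
Stage 3: m₀ = 9,699 kg, m_f = 9,699 − 6,250 = 3,449 kg; Δv = 353×9.8×ln(2.812) = 3459.4×1.0339 ≈ 3577 m/s.
Total Δv = 5543 + 4253 + 3577 = 13373 m/s.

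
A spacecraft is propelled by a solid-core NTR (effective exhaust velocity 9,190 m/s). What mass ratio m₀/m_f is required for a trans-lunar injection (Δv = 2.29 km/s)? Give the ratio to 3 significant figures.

By the Tsiolkovsky rocket equation, m₀/m_f = exp(Δv / v_e) = exp(2290 / 9190.0) = exp(0.2492) = 1.2830.

mass ratio ≈ 1.28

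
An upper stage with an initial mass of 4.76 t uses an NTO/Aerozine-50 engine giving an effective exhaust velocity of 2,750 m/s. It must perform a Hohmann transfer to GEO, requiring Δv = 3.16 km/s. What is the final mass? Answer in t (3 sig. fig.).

By the Tsiolkovsky rocket equation, m₀/m_f = exp(Δv / v_e) = exp(3160 / 2750.0) = exp(1.1491) = 3.1553.
m_f = m₀ / 3.1553 = 4.76 / 3.1553 = 1.50857 t.

final mass ≈ 1.51 t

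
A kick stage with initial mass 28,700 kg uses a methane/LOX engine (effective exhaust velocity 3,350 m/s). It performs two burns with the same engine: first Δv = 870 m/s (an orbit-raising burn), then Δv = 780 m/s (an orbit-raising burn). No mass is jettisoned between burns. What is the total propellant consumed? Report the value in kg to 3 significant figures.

After the first burn: m = 28700 × exp(−870/3350.0) = 28700 × 0.77128 = 22,135.7 kg.
After the second burn: m = 22,135.7 × exp(−780/3350.0) = 22,135.7 × 0.79228 = 17,537.7 kg.
Total propellant = m₀ − m_final = 28700 − 17,537.7 = 11,162.3 kg.

total propellant consumed ≈ 11200 kg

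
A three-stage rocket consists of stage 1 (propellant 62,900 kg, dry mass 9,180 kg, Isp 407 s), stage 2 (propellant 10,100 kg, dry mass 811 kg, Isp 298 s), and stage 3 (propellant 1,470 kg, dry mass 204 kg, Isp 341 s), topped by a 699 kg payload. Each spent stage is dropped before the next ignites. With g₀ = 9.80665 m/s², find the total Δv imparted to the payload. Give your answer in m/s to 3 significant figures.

Ignition mass of stage 1 = 62,900+9,180 + 10,100+811 + 1,470+204 + 699 = 85,364 kg.
Stage 1: m₀ = 85,364 kg, m_f = 85,364 − 62,900 = 22,464 kg; Δv = 407×9.80665×ln(3.8) = 3991.3×1.3350 ≈ 5328 m/s.
Stage 2: m₀ = 13,284 kg, m_f = 13,284 − 10,100 = 3,184 kg; Δv = 298×9.80665×ln(4.172) = 2922.4×1.4284 ≈ 4174 m/s.
Stage 3: m₀ = 2,373 kg, m_f = 2,373 − 1,470 = 903 kg; Δv = 341×9.80665×ln(2.628) = 3344.1×0.9662 ≈ 3231 m/s.
Total Δv = 5328 + 4174 + 3231 = 12733 m/s.

Δv ≈ 12700 m/s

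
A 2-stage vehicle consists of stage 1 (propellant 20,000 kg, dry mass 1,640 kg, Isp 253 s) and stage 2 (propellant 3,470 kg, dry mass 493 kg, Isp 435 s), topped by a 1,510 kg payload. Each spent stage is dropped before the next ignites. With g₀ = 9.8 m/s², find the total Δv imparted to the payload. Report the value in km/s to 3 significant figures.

Ignition mass of stage 1 = 20,000+1,640 + 3,470+493 + 1,510 = 27,113 kg.
Stage 1: m₀ = 27,113 kg, m_f = 27,113 − 20,000 = 7,113 kg; Δv = 253×9.8×ln(3.812) = 2479.4×1.3381 ≈ 3318 m/s.
Stage 2: m₀ = 5,473 kg, m_f = 5,473 − 3,470 = 2,003 kg; Δv = 435×9.8×ln(2.732) = 4263.0×1.0052 ≈ 4285 m/s.
Total Δv = 3318 + 4285 = 7603 m/s.

Δv ≈ 7.60 km/s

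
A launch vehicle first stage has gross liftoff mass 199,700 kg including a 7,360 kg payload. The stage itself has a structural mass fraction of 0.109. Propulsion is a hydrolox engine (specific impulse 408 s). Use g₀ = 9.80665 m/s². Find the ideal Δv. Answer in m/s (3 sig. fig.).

Stage wet mass = m₀ − payload = 199,700 − 7,360 = 192,340 kg.
Stage dry mass = ε × stage wet mass = 0.109 × 192,340 = 20,965.1 kg.
Burnout mass m_f = stage dry + payload = 20,965.1 + 7,360 = 28,325.1 kg.
v_e = Isp · g₀ = 408 × 9.80665 = 4001.1 m/s.
Δv = v_e · ln(199,700/28,325.1) = 4001.1 × ln(7.05) = 4001.1 × 1.9531 ≈ 7814 m/s.

Δv ≈ 7810 m/s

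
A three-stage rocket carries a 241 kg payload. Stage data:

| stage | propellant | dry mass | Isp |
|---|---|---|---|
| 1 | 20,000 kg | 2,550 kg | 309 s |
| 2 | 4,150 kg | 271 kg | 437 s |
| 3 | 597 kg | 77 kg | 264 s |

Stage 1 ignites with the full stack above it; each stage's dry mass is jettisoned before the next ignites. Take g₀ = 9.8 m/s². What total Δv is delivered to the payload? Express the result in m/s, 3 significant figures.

Ignition mass of stage 1 = 20,000+2,550 + 4,150+271 + 597+77 + 241 = 27,886 kg.
Stage 1: m₀ = 27,886 kg, m_f = 27,886 − 20,000 = 7,886 kg; Δv = 309×9.8×ln(3.536) = 3028.2×1.2630 ≈ 3825 m/s.
Stage 2: m₀ = 5,336 kg, m_f = 5,336 − 4,150 = 1,186 kg; Δv = 437×9.8×ln(4.499) = 4282.6×1.5039 ≈ 6441 m/s.
Stage 3: m₀ = 915 kg, m_f = 915 − 597 = 318 kg; Δv = 264×9.8×ln(2.877) = 2587.2×1.0569 ≈ 2734 m/s.
Total Δv = 3825 + 6441 + 2734 = 13000 m/s.

Δv ≈ 13000 m/s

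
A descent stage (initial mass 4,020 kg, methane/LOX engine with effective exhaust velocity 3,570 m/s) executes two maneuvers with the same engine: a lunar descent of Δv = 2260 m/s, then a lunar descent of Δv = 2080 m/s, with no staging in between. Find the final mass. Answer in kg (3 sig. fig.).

After the first burn: m = 4020 × exp(−2260/3570.0) = 4020 × 0.53097 = 2,134.5 kg.
After the second burn: m = 2,134.5 × exp(−2080/3570.0) = 2,134.5 × 0.55843 = 1,191.97 kg.

final mass ≈ 1190 kg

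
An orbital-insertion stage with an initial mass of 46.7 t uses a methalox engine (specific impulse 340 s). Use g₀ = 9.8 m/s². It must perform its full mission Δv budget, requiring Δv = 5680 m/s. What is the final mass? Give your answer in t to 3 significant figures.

final mass ≈ 8.49 t

v_e = Isp · g₀ = 340 × 9.8 = 3332.0 m/s.
m₀/m_f = exp(Δv / v_e) = exp(5680 / 3332.0) = exp(1.7047) = 5.4996.
m_f = m₀ / 5.4996 = 46.7 / 5.4996 = 8.49153 t.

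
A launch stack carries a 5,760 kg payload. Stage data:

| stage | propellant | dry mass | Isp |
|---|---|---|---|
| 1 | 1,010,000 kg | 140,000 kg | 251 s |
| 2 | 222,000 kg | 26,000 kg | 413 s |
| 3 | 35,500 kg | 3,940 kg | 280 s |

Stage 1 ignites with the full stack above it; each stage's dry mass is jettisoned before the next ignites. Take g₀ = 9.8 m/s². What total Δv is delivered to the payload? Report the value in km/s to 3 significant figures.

Δv ≈ 12.9 km/s

Ignition mass of stage 1 = 1,010,000+140,000 + 222,000+26,000 + 35,500+3,940 + 5,760 = 1,443,200 kg.
Stage 1: m₀ = 1,443,200 kg, m_f = 1,443,200 − 1,010,000 = 433,200 kg; Δv = 251×9.8×ln(3.331) = 2459.8×1.2034 ≈ 2960 m/s.
Stage 2: m₀ = 293,200 kg, m_f = 293,200 − 222,000 = 71,200 kg; Δv = 413×9.8×ln(4.118) = 4047.4×1.4154 ≈ 5729 m/s.
Stage 3: m₀ = 45,200 kg, m_f = 45,200 − 35,500 = 9,700 kg; Δv = 280×9.8×ln(4.66) = 2744.0×1.5390 ≈ 4223 m/s.
Total Δv = 2960 + 5729 + 4223 = 12912 m/s.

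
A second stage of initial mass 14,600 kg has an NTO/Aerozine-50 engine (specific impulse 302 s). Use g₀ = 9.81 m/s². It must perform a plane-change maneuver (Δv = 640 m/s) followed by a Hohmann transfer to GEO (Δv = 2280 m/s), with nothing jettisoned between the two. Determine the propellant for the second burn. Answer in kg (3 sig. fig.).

v_e = Isp · g₀ = 302 × 9.81 = 2962.6 m/s.
After the first burn: m = 14600 × exp(−640/2962.6) = 14600 × 0.80572 = 11,763.5 kg.
After the second burn: m = 11,763.5 × exp(−2280/2962.6) = 11,763.5 × 0.46320 = 5,448.85 kg.
Second-burn propellant = 11,763.5 − 5,448.85 = 6,314.65 kg.

propellant for the second burn ≈ 6310 kg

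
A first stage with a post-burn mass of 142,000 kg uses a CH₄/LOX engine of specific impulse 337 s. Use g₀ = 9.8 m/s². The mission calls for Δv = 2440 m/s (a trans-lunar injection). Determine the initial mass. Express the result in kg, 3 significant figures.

v_e = Isp · g₀ = 337 × 9.8 = 3302.6 m/s.
m₀/m_f = exp(Δv / v_e) = exp(2440 / 3302.6) = exp(0.7388) = 2.0934.
m₀ = m_f × 2.0934 = 142,000 × 2.0934 = 297,263 kg.

initial mass ≈ 297000 kg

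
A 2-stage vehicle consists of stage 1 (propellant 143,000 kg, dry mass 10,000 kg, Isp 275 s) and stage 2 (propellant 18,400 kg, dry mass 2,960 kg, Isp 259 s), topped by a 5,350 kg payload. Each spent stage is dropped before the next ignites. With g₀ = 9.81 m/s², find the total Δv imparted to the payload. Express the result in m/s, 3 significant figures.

Δv ≈ 7250 m/s

Ignition mass of stage 1 = 143,000+10,000 + 18,400+2,960 + 5,350 = 179,710 kg.
Stage 1: m₀ = 179,710 kg, m_f = 179,710 − 143,000 = 36,710 kg; Δv = 275×9.81×ln(4.895) = 2697.8×1.5883 ≈ 4285 m/s.
Stage 2: m₀ = 26,710 kg, m_f = 26,710 − 18,400 = 8,310 kg; Δv = 259×9.81×ln(3.214) = 2540.8×1.1676 ≈ 2967 m/s.
Total Δv = 4285 + 2967 = 7252 m/s.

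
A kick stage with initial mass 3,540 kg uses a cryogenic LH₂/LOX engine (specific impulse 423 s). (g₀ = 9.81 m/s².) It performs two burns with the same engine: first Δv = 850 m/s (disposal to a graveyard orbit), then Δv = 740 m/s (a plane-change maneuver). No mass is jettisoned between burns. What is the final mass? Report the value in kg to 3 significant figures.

v_e = Isp · g₀ = 423 × 9.81 = 4149.6 m/s.
After the first burn: m = 3540 × exp(−850/4149.6) = 3540 × 0.81478 = 2,884.32 kg.
After the second burn: m = 2,884.32 × exp(−740/4149.6) = 2,884.32 × 0.83667 = 2,413.22 kg.

final mass ≈ 2410 kg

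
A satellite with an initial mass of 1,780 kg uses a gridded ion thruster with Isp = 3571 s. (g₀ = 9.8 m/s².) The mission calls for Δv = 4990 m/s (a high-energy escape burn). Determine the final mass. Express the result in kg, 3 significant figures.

v_e = Isp · g₀ = 3571 × 9.8 = 34995.8 m/s.
m₀/m_f = exp(Δv / v_e) = exp(4990 / 34995.8) = exp(0.1426) = 1.1533.
m_f = m₀ / 1.1533 = 1,780 / 1.1533 = 1,543.4 kg.

final mass ≈ 1540 kg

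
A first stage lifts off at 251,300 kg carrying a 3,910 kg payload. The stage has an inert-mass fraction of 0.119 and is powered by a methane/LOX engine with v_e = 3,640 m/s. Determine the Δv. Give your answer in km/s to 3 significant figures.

Stage wet mass = m₀ − payload = 251,300 − 3,910 = 247,390 kg.
Stage dry mass = ε × stage wet mass = 0.119 × 247,390 = 29,439.4 kg.
Burnout mass m_f = stage dry + payload = 29,439.4 + 3,910 = 33,349.4 kg.
Δv = v_e · ln(251,300/33,349.4) = 3640.0 × ln(7.535) = 3640.0 × 2.0196 ≈ 7351 m/s.

Δv ≈ 7.35 km/s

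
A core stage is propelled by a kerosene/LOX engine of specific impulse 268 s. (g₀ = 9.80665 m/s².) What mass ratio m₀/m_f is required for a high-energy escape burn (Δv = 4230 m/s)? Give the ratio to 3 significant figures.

v_e = Isp · g₀ = 268 × 9.80665 = 2628.2 m/s.
m₀/m_f = exp(Δv / v_e) = exp(4230 / 2628.2) = exp(1.6095) = 5.0002.

mass ratio ≈ 5.00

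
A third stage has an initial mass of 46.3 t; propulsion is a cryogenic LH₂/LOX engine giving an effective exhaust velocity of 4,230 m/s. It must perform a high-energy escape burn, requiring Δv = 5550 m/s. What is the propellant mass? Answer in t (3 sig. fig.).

Using Δv = v_e ln(m₀/m_f): m₀/m_f = exp(Δv / v_e) = exp(5550 / 4230.0) = exp(1.3121) = 3.7138.
m_f = 46.3 / 3.7138 = 12.467 t, so propellant = m₀ − m_f = 46.3 − 12.467 = 33.833 t.

propellant mass ≈ 33.8 t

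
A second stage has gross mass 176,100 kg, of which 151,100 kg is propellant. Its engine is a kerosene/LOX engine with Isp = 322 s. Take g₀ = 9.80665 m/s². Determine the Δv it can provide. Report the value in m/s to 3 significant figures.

Δv ≈ 6160 m/s

v_e = Isp · g₀ = 322 × 9.80665 = 3157.7 m/s.
m_f = m₀ − m_prop = 176,100 − 151,100 = 25,000 kg.
Δv = v_e · ln(m₀/m_f) = 3157.7 × ln(7.044) = 3157.7 × 1.9522 ≈ 6164.5 m/s.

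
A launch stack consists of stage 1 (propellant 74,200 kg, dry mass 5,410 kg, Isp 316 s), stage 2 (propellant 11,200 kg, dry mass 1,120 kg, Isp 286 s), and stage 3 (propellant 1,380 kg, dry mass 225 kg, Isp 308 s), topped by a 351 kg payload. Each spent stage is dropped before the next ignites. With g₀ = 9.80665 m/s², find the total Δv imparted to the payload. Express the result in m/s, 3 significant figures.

Ignition mass of stage 1 = 74,200+5,410 + 11,200+1,120 + 1,380+225 + 351 = 93,886 kg.
Stage 1: m₀ = 93,886 kg, m_f = 93,886 − 74,200 = 19,686 kg; Δv = 316×9.80665×ln(4.769) = 3098.9×1.5622 ≈ 4841 m/s.
Stage 2: m₀ = 14,276 kg, m_f = 14,276 − 11,200 = 3,076 kg; Δv = 286×9.80665×ln(4.641) = 2804.7×1.5349 ≈ 4305 m/s.
Stage 3: m₀ = 1,956 kg, m_f = 1,956 − 1,380 = 576 kg; Δv = 308×9.80665×ln(3.396) = 3020.4×1.2225 ≈ 3693 m/s.
Total Δv = 4841 + 4305 + 3693 = 12839 m/s.

Δv ≈ 12800 m/s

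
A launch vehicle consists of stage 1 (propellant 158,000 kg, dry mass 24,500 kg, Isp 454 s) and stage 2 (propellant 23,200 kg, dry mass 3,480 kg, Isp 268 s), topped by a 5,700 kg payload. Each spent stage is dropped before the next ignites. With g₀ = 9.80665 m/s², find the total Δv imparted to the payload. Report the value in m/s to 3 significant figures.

Δv ≈ 9230 m/s

Ignition mass of stage 1 = 158,000+24,500 + 23,200+3,480 + 5,700 = 214,880 kg.
Stage 1: m₀ = 214,880 kg, m_f = 214,880 − 158,000 = 56,880 kg; Δv = 454×9.80665×ln(3.778) = 4452.2×1.3291 ≈ 5918 m/s.
Stage 2: m₀ = 32,380 kg, m_f = 32,380 − 23,200 = 9,180 kg; Δv = 268×9.80665×ln(3.527) = 2628.2×1.2605 ≈ 3313 m/s.
Total Δv = 5918 + 3313 = 9231 m/s.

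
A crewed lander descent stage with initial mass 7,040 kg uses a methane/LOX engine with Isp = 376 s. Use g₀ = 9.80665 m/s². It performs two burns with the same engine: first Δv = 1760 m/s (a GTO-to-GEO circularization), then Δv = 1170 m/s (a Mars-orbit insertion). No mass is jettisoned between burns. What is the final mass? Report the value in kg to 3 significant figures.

final mass ≈ 3180 kg

v_e = Isp · g₀ = 376 × 9.80665 = 3687.3 m/s.
After the first burn: m = 7040 × exp(−1760/3687.3) = 7040 × 0.62045 = 4,367.97 kg.
After the second burn: m = 4,367.97 × exp(−1170/3687.3) = 4,367.97 × 0.72811 = 3,180.36 kg.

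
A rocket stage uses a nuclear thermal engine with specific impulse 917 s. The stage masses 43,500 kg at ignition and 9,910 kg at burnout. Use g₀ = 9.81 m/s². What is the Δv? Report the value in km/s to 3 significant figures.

Δv ≈ 13.3 km/s

v_e = Isp · g₀ = 917 × 9.81 = 8995.8 m/s.
Δv = v_e · ln(m₀/m_f) = 8995.8 × ln(4.39) = 8995.8 × 1.4792 ≈ 13306.7 m/s.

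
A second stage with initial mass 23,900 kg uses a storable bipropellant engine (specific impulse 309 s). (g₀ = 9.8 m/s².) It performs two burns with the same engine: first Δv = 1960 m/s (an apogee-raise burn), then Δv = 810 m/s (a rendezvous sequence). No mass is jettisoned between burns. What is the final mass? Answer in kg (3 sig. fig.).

v_e = Isp · g₀ = 309 × 9.8 = 3028.2 m/s.
After the first burn: m = 23900 × exp(−1960/3028.2) = 23900 × 0.52348 = 12,511.2 kg.
After the second burn: m = 12,511.2 × exp(−810/3028.2) = 12,511.2 × 0.76530 = 9,574.82 kg.

final mass ≈ 9570 kg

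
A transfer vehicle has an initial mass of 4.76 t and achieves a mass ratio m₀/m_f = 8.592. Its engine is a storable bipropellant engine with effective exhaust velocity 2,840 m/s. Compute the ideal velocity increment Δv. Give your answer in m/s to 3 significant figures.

Using Δv = v_e ln(m₀/m_f): Δv = v_e · ln(8.592) = 2840.0 × 2.1508 ≈ 6108.4 m/s.

Δv ≈ 6110 m/s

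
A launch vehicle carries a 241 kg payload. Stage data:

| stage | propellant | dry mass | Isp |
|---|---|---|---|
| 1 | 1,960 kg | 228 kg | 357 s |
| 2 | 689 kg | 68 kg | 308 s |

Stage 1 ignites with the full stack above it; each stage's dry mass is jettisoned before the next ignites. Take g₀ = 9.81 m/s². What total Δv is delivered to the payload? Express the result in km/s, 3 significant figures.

Δv ≈ 6.89 km/s

Ignition mass of stage 1 = 1,960+228 + 689+68 + 241 = 3,186 kg.
Stage 1: m₀ = 3,186 kg, m_f = 3,186 − 1,960 = 1,226 kg; Δv = 357×9.81×ln(2.599) = 3502.2×0.9550 ≈ 3345 m/s.
Stage 2: m₀ = 998 kg, m_f = 998 − 689 = 309 kg; Δv = 308×9.81×ln(3.23) = 3021.5×1.1724 ≈ 3542 m/s.
Total Δv = 3345 + 3542 = 6887 m/s.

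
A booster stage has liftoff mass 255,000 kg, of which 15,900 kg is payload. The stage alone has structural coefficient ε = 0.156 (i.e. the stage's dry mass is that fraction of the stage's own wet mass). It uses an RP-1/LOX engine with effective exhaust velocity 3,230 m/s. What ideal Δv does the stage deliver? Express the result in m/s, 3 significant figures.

Stage wet mass = m₀ − payload = 255,000 − 15,900 = 239,100 kg.
Stage dry mass = ε × stage wet mass = 0.156 × 239,100 = 37,299.6 kg.
Burnout mass m_f = stage dry + payload = 37,299.6 + 15,900 = 53,199.6 kg.
From the ideal rocket equation, Δv = v_e · ln(255,000/53,199.6) = 3230.0 × ln(4.793) = 3230.0 × 1.5672 ≈ 5062 m/s.

Δv ≈ 5060 m/s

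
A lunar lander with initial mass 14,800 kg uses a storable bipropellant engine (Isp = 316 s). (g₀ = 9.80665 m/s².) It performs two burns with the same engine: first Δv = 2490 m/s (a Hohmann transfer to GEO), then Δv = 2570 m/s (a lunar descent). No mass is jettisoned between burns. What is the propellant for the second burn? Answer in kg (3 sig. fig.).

propellant for the second burn ≈ 3740 kg

v_e = Isp · g₀ = 316 × 9.80665 = 3098.9 m/s.
After the first burn: m = 14800 × exp(−2490/3098.9) = 14800 × 0.44775 = 6,626.7 kg.
After the second burn: m = 6,626.7 × exp(−2570/3098.9) = 6,626.7 × 0.43634 = 2,891.49 kg.
Second-burn propellant = 6,626.7 − 2,891.49 = 3,735.21 kg.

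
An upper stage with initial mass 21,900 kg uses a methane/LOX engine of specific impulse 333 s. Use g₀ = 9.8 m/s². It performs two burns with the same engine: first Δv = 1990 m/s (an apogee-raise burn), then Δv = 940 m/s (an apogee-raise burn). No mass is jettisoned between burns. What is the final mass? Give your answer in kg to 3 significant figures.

final mass ≈ 8920 kg

v_e = Isp · g₀ = 333 × 9.8 = 3263.4 m/s.
After the first burn: m = 21900 × exp(−1990/3263.4) = 21900 × 0.54346 = 11,901.8 kg.
After the second burn: m = 11,901.8 × exp(−940/3263.4) = 11,901.8 × 0.74973 = 8,923.14 kg.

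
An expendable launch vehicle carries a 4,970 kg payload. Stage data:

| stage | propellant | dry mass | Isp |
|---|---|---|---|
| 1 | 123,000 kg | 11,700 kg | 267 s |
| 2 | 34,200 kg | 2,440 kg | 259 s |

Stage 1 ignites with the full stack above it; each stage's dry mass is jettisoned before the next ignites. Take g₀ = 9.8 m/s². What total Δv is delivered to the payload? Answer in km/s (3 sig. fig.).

Ignition mass of stage 1 = 123,000+11,700 + 34,200+2,440 + 4,970 = 176,310 kg.
Stage 1: m₀ = 176,310 kg, m_f = 176,310 − 123,000 = 53,310 kg; Δv = 267×9.8×ln(3.307) = 2616.6×1.1961 ≈ 3130 m/s.
Stage 2: m₀ = 41,610 kg, m_f = 41,610 − 34,200 = 7,410 kg; Δv = 259×9.8×ln(5.615) = 2538.2×1.7255 ≈ 4380 m/s.
Total Δv = 3130 + 4380 = 7510 m/s.

Δv ≈ 7.51 km/s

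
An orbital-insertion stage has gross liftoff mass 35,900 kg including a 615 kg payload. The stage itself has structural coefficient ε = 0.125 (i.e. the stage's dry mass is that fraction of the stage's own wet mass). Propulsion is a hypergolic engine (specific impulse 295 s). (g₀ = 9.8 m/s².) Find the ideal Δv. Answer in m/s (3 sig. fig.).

Stage wet mass = m₀ − payload = 35,900 − 615 = 35,285 kg.
Stage dry mass = ε × stage wet mass = 0.125 × 35,285 = 4,410.63 kg.
Burnout mass m_f = stage dry + payload = 4,410.63 + 615 = 5,025.63 kg.
v_e = Isp · g₀ = 295 × 9.8 = 2891.0 m/s.
Δv = v_e · ln(35,900/5,025.63) = 2891.0 × ln(7.143) = 2891.0 × 1.9662 ≈ 5684 m/s.

Δv ≈ 5680 m/s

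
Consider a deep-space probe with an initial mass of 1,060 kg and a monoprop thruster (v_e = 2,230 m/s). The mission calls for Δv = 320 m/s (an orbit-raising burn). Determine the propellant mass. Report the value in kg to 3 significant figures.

propellant mass ≈ 142 kg

m₀/m_f = exp(Δv / v_e) = exp(320 / 2230.0) = exp(0.1435) = 1.1543.
m_f = 1,060 / 1.1543 = 918.305 kg, so propellant = m₀ − m_f = 1,060 − 918.305 = 141.695 kg.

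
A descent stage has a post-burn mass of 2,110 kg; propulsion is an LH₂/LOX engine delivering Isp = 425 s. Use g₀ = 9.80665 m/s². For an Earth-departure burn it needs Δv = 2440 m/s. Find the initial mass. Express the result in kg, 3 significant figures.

initial mass ≈ 3790 kg

v_e = Isp · g₀ = 425 × 9.80665 = 4167.8 m/s.
Rocket equation: m₀/m_f = exp(Δv / v_e) = exp(2440 / 4167.8) = exp(0.5854) = 1.7958.
m₀ = m_f × 1.7958 = 2,110 × 1.7958 = 3,789.14 kg.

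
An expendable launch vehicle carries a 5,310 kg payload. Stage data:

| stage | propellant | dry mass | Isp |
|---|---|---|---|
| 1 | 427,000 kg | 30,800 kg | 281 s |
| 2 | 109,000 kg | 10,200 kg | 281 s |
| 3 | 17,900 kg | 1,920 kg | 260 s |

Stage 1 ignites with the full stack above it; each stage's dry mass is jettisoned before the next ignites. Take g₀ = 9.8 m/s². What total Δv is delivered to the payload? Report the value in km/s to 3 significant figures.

Ignition mass of stage 1 = 427,000+30,800 + 109,000+10,200 + 17,900+1,920 + 5,310 = 602,130 kg.
Stage 1: m₀ = 602,130 kg, m_f = 602,130 − 427,000 = 175,130 kg; Δv = 281×9.8×ln(3.438) = 2753.8×1.2349 ≈ 3401 m/s.
Stage 2: m₀ = 144,330 kg, m_f = 144,330 − 109,000 = 35,330 kg; Δv = 281×9.8×ln(4.085) = 2753.8×1.4074 ≈ 3876 m/s.
Stage 3: m₀ = 25,130 kg, m_f = 25,130 − 17,900 = 7,230 kg; Δv = 260×9.8×ln(3.476) = 2548.0×1.2458 ≈ 3174 m/s.
Total Δv = 3401 + 3876 + 3174 = 10451 m/s.

Δv ≈ 10.5 km/s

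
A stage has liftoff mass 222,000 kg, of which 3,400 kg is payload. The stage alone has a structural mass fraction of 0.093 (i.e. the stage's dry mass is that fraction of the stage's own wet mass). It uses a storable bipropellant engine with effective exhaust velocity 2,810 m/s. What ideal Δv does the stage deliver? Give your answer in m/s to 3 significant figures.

Stage wet mass = m₀ − payload = 222,000 − 3,400 = 218,600 kg.
Stage dry mass = ε × stage wet mass = 0.093 × 218,600 = 20,329.8 kg.
Burnout mass m_f = stage dry + payload = 20,329.8 + 3,400 = 23,729.8 kg.
Δv = v_e · ln(222,000/23,729.8) = 2810.0 × ln(9.355) = 2810.0 × 2.2359 ≈ 6283 m/s.

Δv ≈ 6280 m/s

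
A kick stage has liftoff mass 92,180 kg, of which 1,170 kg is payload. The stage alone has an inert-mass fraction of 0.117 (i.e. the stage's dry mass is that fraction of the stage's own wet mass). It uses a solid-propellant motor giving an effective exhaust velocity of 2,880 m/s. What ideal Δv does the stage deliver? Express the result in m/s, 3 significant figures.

Stage wet mass = m₀ − payload = 92,180 − 1,170 = 91,010 kg.
Stage dry mass = ε × stage wet mass = 0.117 × 91,010 = 10,648.2 kg.
Burnout mass m_f = stage dry + payload = 10,648.2 + 1,170 = 11,818.2 kg.
Using Δv = v_e ln(m₀/m_f): Δv = v_e · ln(92,180/11,818.2) = 2880.0 × ln(7.8) = 2880.0 × 2.0541 ≈ 5916 m/s.

Δv ≈ 5920 m/s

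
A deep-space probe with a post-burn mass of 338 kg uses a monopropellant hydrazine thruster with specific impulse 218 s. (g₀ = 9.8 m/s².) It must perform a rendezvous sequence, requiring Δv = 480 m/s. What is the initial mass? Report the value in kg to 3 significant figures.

v_e = Isp · g₀ = 218 × 9.8 = 2136.4 m/s.
m₀/m_f = exp(Δv / v_e) = exp(480 / 2136.4) = exp(0.2247) = 1.2519.
m₀ = m_f × 1.2519 = 338 × 1.2519 = 423.142 kg.

initial mass ≈ 423 kg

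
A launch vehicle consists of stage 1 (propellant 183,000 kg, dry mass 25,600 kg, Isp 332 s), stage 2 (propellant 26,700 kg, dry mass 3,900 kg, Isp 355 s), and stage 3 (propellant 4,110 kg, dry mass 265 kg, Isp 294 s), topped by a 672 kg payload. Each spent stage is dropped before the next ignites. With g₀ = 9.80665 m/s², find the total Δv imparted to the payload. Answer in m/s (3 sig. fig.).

Δv ≈ 14200 m/s

Ignition mass of stage 1 = 183,000+25,600 + 26,700+3,900 + 4,110+265 + 672 = 244,247 kg.
Stage 1: m₀ = 244,247 kg, m_f = 244,247 − 183,000 = 61,247 kg; Δv = 332×9.80665×ln(3.988) = 3255.8×1.3833 ≈ 4504 m/s.
Stage 2: m₀ = 35,647 kg, m_f = 35,647 − 26,700 = 8,947 kg; Δv = 355×9.80665×ln(3.984) = 3481.4×1.3823 ≈ 4812 m/s.
Stage 3: m₀ = 5,047 kg, m_f = 5,047 − 4,110 = 937 kg; Δv = 294×9.80665×ln(5.386) = 2883.2×1.6839 ≈ 4855 m/s.
Total Δv = 4504 + 4812 + 4855 = 14171 m/s.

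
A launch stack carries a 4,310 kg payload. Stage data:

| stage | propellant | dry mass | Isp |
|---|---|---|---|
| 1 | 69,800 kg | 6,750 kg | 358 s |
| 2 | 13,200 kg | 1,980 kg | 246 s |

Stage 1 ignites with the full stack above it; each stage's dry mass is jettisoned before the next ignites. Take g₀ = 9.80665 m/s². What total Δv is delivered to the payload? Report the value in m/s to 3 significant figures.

Ignition mass of stage 1 = 69,800+6,750 + 13,200+1,980 + 4,310 = 96,040 kg.
Stage 1: m₀ = 96,040 kg, m_f = 96,040 − 69,800 = 26,240 kg; Δv = 358×9.80665×ln(3.66) = 3510.8×1.2975 ≈ 4555 m/s.
Stage 2: m₀ = 19,490 kg, m_f = 19,490 − 13,200 = 6,290 kg; Δv = 246×9.80665×ln(3.099) = 2412.4×1.1309 ≈ 2728 m/s.
Total Δv = 4555 + 2728 = 7283 m/s.

Δv ≈ 7280 m/s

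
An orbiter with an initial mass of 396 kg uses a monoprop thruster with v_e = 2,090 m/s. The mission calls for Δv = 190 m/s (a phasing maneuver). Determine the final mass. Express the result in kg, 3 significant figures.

final mass ≈ 362 kg

Using Δv = v_e ln(m₀/m_f): m₀/m_f = exp(Δv / v_e) = exp(190 / 2090.0) = exp(0.0909) = 1.0952.
m_f = m₀ / 1.0952 = 396 / 1.0952 = 361.578 kg.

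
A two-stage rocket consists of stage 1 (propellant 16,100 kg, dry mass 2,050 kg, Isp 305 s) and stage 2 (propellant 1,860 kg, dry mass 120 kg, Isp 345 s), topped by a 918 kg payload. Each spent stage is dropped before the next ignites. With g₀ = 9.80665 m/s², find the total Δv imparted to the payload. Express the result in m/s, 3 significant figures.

Δv ≈ 7800 m/s

Ignition mass of stage 1 = 16,100+2,050 + 1,860+120 + 918 = 21,048 kg.
Stage 1: m₀ = 21,048 kg, m_f = 21,048 − 16,100 = 4,948 kg; Δv = 305×9.80665×ln(4.254) = 2991.0×1.4478 ≈ 4330 m/s.
Stage 2: m₀ = 2,898 kg, m_f = 2,898 − 1,860 = 1,038 kg; Δv = 345×9.80665×ln(2.792) = 3383.3×1.0267 ≈ 3474 m/s.
Total Δv = 4330 + 3474 = 7804 m/s.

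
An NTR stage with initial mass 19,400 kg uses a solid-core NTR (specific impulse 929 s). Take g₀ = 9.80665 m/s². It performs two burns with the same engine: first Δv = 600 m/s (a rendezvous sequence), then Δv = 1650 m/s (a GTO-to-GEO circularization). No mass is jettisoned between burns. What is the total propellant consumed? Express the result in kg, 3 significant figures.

v_e = Isp · g₀ = 929 × 9.80665 = 9110.4 m/s.
After the first burn: m = 19400 × exp(−600/9110.4) = 19400 × 0.93626 = 18,163.4 kg.
After the second burn: m = 18,163.4 × exp(−1650/9110.4) = 18,163.4 × 0.83434 = 15,154.5 kg.
Total propellant = m₀ − m_final = 19400 − 15,154.5 = 4,245.5 kg.

total propellant consumed ≈ 4250 kg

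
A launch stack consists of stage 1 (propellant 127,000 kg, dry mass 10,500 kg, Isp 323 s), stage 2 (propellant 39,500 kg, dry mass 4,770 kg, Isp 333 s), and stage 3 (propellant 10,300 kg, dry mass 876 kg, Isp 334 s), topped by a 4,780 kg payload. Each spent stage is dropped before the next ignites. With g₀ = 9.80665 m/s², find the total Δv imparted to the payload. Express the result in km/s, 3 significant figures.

Δv ≈ 10.1 km/s

Ignition mass of stage 1 = 127,000+10,500 + 39,500+4,770 + 10,300+876 + 4,780 = 197,726 kg.
Stage 1: m₀ = 197,726 kg, m_f = 197,726 − 127,000 = 70,726 kg; Δv = 323×9.80665×ln(2.796) = 3167.5×1.0281 ≈ 3256 m/s.
Stage 2: m₀ = 60,226 kg, m_f = 60,226 − 39,500 = 20,726 kg; Δv = 333×9.80665×ln(2.906) = 3265.6×1.0667 ≈ 3483 m/s.
Stage 3: m₀ = 15,956 kg, m_f = 15,956 − 10,300 = 5,656 kg; Δv = 334×9.80665×ln(2.821) = 3275.4×1.0371 ≈ 3397 m/s.
Total Δv = 3256 + 3483 + 3397 = 10136 m/s.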